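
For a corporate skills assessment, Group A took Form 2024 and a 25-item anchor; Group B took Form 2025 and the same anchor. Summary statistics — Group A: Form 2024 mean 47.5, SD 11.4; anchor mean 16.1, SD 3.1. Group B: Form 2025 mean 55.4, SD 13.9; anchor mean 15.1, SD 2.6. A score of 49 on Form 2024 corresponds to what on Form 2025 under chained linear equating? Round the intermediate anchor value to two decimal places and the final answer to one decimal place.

62.9

Form 2024 → anchor (Group A): v = (3.1/11.4)(49 − 47.5) + 16.1 = 16.51
anchor → Form 2025 (Group B): y = (13.9/2.6)(16.51 − 15.1) + 55.4 = 62.9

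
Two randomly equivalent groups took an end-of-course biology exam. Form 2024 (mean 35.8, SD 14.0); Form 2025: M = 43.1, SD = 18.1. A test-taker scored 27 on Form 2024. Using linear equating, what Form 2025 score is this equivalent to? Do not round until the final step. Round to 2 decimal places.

Linear equating: y = (SD_Y/SD_X)(x − M_X) + M_Y
y = (18.1/14.0)(27 − 35.8) + 43.1
y = 1.292857 × -8.8 + 43.1 = -11.3771 + 43.1 = 31.72

31.72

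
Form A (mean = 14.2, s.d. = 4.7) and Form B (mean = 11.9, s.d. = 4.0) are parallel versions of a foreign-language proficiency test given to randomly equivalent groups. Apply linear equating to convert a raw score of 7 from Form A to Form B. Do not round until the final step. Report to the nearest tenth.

Linear equating: y = (SD_Y/SD_X)(x − M_X) + M_Y
y = (4.0/4.7)(7 − 14.2) + 11.9
y = 0.851064 × -7.2 + 11.9 = -6.1277 + 11.9 = 5.8

5.8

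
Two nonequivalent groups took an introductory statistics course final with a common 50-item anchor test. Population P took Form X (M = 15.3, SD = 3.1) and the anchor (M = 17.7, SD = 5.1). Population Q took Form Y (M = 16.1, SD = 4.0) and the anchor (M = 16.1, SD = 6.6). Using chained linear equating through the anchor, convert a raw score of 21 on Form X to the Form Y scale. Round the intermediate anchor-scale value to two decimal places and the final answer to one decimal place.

22.8

Form X → anchor (Population P): v = (5.1/3.1)(21 − 15.3) + 17.7 = 27.08
anchor → Form Y (Population Q): y = (4.0/6.6)(27.08 − 16.1) + 16.1 = 22.8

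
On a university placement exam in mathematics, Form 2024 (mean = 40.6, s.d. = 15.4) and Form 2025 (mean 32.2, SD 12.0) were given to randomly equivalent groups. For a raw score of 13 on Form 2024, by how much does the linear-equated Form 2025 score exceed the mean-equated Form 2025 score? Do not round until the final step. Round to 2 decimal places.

Mean-equated: 13 + (32.2 − 40.6) = 4.60
Linear-equated: (12.0/15.4)(13 − 40.6) + 32.2 = 10.694
Difference = 10.694 − 4.60 = 6.09

6.09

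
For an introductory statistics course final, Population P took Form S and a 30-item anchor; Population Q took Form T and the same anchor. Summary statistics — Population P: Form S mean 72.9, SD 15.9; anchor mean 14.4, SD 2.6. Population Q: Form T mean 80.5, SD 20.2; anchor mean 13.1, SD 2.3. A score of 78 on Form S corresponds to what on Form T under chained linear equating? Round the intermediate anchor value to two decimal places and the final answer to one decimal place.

Form S → anchor (Population P): v = (2.6/15.9)(78 − 72.9) + 14.4 = 15.23
anchor → Form T (Population Q): y = (20.2/2.3)(15.23 − 13.1) + 80.5 = 99.2

99.2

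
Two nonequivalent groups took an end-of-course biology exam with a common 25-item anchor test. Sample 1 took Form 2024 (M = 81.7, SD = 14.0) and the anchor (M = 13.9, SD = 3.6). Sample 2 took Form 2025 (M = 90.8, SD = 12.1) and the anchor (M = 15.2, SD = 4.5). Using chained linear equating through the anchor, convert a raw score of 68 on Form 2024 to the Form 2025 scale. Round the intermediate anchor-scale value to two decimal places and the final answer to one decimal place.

Form 2024 → anchor (Sample 1): v = (3.6/14.0)(68 − 81.7) + 13.9 = 10.38
anchor → Form 2025 (Sample 2): y = (12.1/4.5)(10.38 − 15.2) + 90.8 = 77.8

77.8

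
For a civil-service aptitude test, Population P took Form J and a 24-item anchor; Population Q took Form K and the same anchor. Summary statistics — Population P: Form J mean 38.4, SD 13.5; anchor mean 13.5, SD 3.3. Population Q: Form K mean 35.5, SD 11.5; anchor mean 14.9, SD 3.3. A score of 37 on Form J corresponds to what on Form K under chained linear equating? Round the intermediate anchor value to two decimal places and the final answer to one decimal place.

29.4

Form J → anchor (Population P): v = (3.3/13.5)(37 − 38.4) + 13.5 = 13.16
anchor → Form K (Population Q): y = (11.5/3.3)(13.16 − 14.9) + 35.5 = 29.4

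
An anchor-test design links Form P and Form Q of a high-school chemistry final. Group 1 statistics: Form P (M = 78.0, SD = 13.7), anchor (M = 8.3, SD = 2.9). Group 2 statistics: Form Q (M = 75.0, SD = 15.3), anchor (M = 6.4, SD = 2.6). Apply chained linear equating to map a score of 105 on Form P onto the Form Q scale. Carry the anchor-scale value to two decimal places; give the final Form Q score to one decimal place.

119.8

Form P → anchor (Group 1): v = (2.9/13.7)(105 − 78.0) + 8.3 = 14.02
anchor → Form Q (Group 2): y = (15.3/2.6)(14.02 − 6.4) + 75.0 = 119.8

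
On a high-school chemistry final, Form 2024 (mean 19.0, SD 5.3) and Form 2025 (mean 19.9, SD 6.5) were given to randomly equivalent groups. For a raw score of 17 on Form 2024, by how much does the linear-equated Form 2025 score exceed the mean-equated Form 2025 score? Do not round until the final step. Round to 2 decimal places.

-0.45

Mean-equated: 17 + (19.9 − 19.0) = 17.90
Linear-equated: (6.5/5.3)(17 − 19.0) + 19.9 = 17.447
Difference = 17.447 − 17.90 = -0.45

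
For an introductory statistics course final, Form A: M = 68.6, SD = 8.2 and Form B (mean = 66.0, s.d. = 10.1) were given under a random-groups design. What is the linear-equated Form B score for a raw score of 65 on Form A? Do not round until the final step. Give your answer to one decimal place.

61.6

Linear equating: y = (SD_Y/SD_X)(x − M_X) + M_Y
y = (10.1/8.2)(65 − 68.6) + 66.0
y = 1.231707 × -3.6 + 66.0 = -4.4341 + 66.0 = 61.6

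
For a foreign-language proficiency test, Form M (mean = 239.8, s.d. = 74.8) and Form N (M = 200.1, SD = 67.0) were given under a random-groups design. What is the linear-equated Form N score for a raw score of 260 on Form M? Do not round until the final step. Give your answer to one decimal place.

Linear equating: y = (SD_Y/SD_X)(x − M_X) + M_Y
y = (67.0/74.8)(260 − 239.8) + 200.1
y = 0.895722 × 20.2 + 200.1 = 18.0936 + 200.1 = 218.2

218.2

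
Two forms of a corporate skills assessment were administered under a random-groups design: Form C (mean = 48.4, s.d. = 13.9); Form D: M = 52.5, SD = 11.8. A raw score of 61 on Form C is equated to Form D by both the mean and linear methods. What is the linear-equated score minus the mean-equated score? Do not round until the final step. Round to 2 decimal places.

Mean-equated: 61 + (52.5 − 48.4) = 65.10
Linear-equated: (11.8/13.9)(61 − 48.4) + 52.5 = 63.196
Difference = 63.196 − 65.10 = -1.90

-1.90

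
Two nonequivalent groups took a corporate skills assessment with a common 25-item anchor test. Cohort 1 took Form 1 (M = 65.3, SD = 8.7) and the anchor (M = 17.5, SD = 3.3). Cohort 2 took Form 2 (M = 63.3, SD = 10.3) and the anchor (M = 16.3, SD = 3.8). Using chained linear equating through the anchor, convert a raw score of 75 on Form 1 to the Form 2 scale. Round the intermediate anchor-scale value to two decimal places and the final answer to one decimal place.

Form 1 → anchor (Cohort 1): v = (3.3/8.7)(75 − 65.3) + 17.5 = 21.18
anchor → Form 2 (Cohort 2): y = (10.3/3.8)(21.18 − 16.3) + 63.3 = 76.5

76.5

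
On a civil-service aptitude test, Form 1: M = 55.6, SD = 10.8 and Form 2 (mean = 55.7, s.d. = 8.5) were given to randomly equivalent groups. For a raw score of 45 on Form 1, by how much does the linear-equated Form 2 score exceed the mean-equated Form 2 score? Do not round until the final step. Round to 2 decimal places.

2.26

Mean-equated: 45 + (55.7 − 55.6) = 45.10
Linear-equated: (8.5/10.8)(45 − 55.6) + 55.7 = 47.357
Difference = 47.357 − 45.10 = 2.26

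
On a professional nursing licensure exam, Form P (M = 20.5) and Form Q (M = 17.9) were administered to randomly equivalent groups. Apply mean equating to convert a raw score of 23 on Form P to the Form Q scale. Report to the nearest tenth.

Mean equating: y = x + (M_Y − M_X) = 23 + (17.9 − 20.5) = 20.4

20.4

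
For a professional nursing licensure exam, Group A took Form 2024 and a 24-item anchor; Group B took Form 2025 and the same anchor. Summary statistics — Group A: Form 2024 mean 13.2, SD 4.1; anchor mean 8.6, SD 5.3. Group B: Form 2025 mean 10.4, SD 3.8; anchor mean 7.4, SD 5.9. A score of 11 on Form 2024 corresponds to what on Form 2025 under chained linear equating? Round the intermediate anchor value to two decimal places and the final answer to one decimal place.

Form 2024 → anchor (Group A): v = (5.3/4.1)(11 − 13.2) + 8.6 = 5.76
anchor → Form 2025 (Group B): y = (3.8/5.9)(5.76 − 7.4) + 10.4 = 9.3

9.3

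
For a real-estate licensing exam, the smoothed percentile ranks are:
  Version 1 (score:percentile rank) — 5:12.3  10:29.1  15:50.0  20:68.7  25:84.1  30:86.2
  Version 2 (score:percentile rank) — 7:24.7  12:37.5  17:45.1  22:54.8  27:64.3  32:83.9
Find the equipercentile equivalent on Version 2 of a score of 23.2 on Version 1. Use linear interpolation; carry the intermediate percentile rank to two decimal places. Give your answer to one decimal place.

30.6

PR of 23.2 on Version 1: 68.7 + (23.2 − 20)/(25 − 20) × (84.1 − 68.7) = 78.56
On Version 2, PR 78.56 falls between score 27 (PR 64.3) and 32 (PR 83.9).
Interpolate: 27 + (78.56 − 64.3)/(83.9 − 64.3) × (32 − 27) = 30.6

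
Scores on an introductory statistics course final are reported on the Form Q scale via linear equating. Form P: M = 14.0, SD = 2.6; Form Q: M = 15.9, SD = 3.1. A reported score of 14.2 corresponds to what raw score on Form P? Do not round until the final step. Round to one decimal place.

Invert y = (SD_Y/SD_X)(x − M_X) + M_Y:
x = (SD_X/SD_Y)(y − M_Y) + M_X = (2.6/3.1)(14.2 − 15.9) + 14.0
x = 0.838710 × -1.700 + 14.0 = 12.6

12.6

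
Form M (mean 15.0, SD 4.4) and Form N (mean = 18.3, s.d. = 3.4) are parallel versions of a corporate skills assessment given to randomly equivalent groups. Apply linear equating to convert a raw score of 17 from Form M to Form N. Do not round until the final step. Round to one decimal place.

Linear equating: y = (SD_Y/SD_X)(x − M_X) + M_Y
y = (3.4/4.4)(17 − 15.0) + 18.3
y = 0.772727 × 2.0 + 18.3 = 1.5455 + 18.3 = 19.8

19.8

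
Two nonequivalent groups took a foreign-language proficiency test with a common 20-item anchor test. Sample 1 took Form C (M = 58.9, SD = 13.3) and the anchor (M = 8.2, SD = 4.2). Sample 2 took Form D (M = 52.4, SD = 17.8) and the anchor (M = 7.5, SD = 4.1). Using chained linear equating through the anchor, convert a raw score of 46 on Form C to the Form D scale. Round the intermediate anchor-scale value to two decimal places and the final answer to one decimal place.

37.8

Form C → anchor (Sample 1): v = (4.2/13.3)(46 − 58.9) + 8.2 = 4.13
anchor → Form D (Sample 2): y = (17.8/4.1)(4.13 − 7.5) + 52.4 = 37.8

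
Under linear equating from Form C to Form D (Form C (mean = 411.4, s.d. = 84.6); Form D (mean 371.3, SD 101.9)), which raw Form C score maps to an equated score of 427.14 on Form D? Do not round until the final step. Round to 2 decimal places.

457.76

Invert y = (SD_Y/SD_X)(x − M_X) + M_Y:
x = (SD_X/SD_Y)(y − M_Y) + M_X = (84.6/101.9)(427.14 − 371.3) + 411.4
x = 0.830226 × 55.840 + 411.4 = 457.76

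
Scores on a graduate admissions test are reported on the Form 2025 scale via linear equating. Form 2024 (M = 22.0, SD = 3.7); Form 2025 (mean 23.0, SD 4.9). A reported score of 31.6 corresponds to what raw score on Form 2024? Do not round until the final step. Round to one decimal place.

Invert y = (SD_Y/SD_X)(x − M_X) + M_Y:
x = (SD_X/SD_Y)(y − M_Y) + M_X = (3.7/4.9)(31.6 − 23.0) + 22.0
x = 0.755102 × 8.600 + 22.0 = 28.5

28.5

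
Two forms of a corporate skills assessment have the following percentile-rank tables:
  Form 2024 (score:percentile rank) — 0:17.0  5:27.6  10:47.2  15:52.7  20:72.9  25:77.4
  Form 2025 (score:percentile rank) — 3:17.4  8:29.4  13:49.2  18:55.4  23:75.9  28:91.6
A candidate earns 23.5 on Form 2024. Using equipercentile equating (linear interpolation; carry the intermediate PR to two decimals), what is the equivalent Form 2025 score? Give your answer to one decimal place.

23.0

PR of 23.5 on Form 2024: 72.9 + (23.5 − 20)/(25 − 20) × (77.4 − 72.9) = 76.05
On Form 2025, PR 76.05 falls between score 23 (PR 75.9) and 28 (PR 91.6).
Interpolate: 23 + (76.05 − 75.9)/(91.6 − 75.9) × (28 − 23) = 23.0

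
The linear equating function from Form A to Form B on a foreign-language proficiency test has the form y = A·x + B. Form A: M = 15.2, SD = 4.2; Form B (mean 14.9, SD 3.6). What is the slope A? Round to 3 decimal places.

A = SD_Y / SD_X = 3.6 / 4.2 = 0.857

0.857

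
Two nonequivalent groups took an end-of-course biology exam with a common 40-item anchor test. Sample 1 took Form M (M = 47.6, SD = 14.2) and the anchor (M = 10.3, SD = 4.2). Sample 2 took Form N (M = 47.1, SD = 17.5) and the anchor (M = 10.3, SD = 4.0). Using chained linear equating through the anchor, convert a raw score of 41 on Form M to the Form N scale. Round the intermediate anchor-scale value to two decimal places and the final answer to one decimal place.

Form M → anchor (Sample 1): v = (4.2/14.2)(41 − 47.6) + 10.3 = 8.35
anchor → Form N (Sample 2): y = (17.5/4.0)(8.35 − 10.3) + 47.1 = 38.6

38.6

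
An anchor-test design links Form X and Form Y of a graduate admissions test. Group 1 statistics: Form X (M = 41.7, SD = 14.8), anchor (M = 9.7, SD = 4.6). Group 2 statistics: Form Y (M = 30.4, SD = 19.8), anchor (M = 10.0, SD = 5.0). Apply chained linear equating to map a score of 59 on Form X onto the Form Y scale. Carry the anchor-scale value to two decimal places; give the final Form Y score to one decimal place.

50.5

Form X → anchor (Group 1): v = (4.6/14.8)(59 − 41.7) + 9.7 = 15.08
anchor → Form Y (Group 2): y = (19.8/5.0)(15.08 − 10.0) + 30.4 = 50.5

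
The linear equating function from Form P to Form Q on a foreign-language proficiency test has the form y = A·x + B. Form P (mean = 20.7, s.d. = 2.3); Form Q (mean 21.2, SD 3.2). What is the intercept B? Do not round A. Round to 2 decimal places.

-7.60

A = SD_Y / SD_X = 3.2 / 2.3 = 1.391304
B = M_Y − A·M_X = 21.2 − 1.391304 × 20.7 = -7.60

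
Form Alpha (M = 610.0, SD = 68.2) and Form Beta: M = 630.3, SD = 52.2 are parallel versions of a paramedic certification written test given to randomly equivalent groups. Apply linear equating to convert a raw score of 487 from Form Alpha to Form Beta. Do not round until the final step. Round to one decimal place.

Linear equating: y = (SD_Y/SD_X)(x − M_X) + M_Y
y = (52.2/68.2)(487 − 610.0) + 630.3
y = 0.765396 × -123.0 + 630.3 = -94.1437 + 630.3 = 536.2

536.2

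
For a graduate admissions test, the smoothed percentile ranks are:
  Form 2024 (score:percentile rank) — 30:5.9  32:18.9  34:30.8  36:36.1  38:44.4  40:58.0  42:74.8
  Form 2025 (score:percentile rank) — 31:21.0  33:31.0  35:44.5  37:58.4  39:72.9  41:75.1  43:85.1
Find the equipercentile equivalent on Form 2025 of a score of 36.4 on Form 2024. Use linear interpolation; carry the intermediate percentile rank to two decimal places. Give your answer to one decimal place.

PR of 36.4 on Form 2024: 36.1 + (36.4 − 36)/(38 − 36) × (44.4 − 36.1) = 37.76
On Form 2025, PR 37.76 falls between score 33 (PR 31.0) and 35 (PR 44.5).
Interpolate: 33 + (37.76 − 31.0)/(44.5 − 31.0) × (35 − 33) = 34.0

34.0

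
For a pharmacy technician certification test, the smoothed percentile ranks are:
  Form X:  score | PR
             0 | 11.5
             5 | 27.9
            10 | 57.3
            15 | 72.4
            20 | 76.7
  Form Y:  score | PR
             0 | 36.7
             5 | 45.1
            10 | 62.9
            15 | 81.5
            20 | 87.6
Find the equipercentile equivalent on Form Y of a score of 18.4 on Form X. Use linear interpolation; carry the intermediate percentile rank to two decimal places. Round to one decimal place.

13.3

PR of 18.4 on Form X: 72.4 + (18.4 − 15)/(20 − 15) × (76.7 − 72.4) = 75.32
On Form Y, PR 75.32 falls between score 10 (PR 62.9) and 15 (PR 81.5).
Interpolate: 10 + (75.32 − 62.9)/(81.5 − 62.9) × (15 − 10) = 13.3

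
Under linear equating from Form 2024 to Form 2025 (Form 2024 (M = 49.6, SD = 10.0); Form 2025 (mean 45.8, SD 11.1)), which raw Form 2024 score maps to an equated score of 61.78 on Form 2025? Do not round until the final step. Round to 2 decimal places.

Invert y = (SD_Y/SD_X)(x − M_X) + M_Y:
x = (SD_X/SD_Y)(y − M_Y) + M_X = (10.0/11.1)(61.78 − 45.8) + 49.6
x = 0.900901 × 15.980 + 49.6 = 64.00

64.00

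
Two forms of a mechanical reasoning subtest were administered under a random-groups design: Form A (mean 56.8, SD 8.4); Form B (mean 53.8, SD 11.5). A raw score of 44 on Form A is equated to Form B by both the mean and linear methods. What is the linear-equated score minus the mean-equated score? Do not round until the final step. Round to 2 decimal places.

Mean-equated: 44 + (53.8 − 56.8) = 41.00
Linear-equated: (11.5/8.4)(44 − 56.8) + 53.8 = 36.276
Difference = 36.276 − 41.00 = -4.72

-4.72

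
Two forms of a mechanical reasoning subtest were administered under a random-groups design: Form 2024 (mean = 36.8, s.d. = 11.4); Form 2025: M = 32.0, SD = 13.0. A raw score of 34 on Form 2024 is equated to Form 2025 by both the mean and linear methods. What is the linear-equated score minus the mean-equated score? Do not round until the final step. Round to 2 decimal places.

-0.39

Mean-equated: 34 + (32.0 − 36.8) = 29.20
Linear-equated: (13.0/11.4)(34 − 36.8) + 32.0 = 28.807
Difference = 28.807 − 29.20 = -0.39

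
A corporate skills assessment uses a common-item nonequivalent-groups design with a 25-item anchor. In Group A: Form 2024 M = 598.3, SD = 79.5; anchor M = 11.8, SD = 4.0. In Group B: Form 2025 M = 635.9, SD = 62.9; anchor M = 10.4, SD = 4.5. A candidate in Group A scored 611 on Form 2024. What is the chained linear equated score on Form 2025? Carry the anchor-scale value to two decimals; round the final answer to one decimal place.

Form 2024 → anchor (Group A): v = (4.0/79.5)(611 − 598.3) + 11.8 = 12.44
anchor → Form 2025 (Group B): y = (62.9/4.5)(12.44 − 10.4) + 635.9 = 664.4

664.4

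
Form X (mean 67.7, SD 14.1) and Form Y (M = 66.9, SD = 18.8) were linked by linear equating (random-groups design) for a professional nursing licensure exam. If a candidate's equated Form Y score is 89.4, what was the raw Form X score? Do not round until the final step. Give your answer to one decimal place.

84.6

Invert y = (SD_Y/SD_X)(x − M_X) + M_Y:
x = (SD_X/SD_Y)(y − M_Y) + M_X = (14.1/18.8)(89.4 − 66.9) + 67.7
x = 0.750000 × 22.500 + 67.7 = 84.6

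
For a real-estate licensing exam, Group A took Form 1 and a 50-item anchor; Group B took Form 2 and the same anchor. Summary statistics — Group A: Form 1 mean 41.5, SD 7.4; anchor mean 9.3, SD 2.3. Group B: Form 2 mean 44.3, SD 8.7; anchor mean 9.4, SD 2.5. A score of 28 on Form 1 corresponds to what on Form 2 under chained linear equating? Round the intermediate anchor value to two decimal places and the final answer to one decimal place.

29.3

Form 1 → anchor (Group A): v = (2.3/7.4)(28 − 41.5) + 9.3 = 5.10
anchor → Form 2 (Group B): y = (8.7/2.5)(5.10 − 9.4) + 44.3 = 29.3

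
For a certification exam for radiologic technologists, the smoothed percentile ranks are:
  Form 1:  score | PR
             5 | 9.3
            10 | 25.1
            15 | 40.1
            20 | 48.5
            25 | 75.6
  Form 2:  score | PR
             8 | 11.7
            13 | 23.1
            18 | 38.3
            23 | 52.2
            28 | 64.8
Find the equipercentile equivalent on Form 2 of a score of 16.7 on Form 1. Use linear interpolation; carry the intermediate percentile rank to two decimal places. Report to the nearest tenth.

19.7

PR of 16.7 on Form 1: 40.1 + (16.7 − 15)/(20 − 15) × (48.5 − 40.1) = 42.96
On Form 2, PR 42.96 falls between score 18 (PR 38.3) and 23 (PR 52.2).
Interpolate: 18 + (42.96 − 38.3)/(52.2 − 38.3) × (23 − 18) = 19.7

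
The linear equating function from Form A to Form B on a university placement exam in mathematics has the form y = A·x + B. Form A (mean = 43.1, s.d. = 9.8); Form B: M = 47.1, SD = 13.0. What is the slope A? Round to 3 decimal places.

A = SD_Y / SD_X = 13.0 / 9.8 = 1.327

1.327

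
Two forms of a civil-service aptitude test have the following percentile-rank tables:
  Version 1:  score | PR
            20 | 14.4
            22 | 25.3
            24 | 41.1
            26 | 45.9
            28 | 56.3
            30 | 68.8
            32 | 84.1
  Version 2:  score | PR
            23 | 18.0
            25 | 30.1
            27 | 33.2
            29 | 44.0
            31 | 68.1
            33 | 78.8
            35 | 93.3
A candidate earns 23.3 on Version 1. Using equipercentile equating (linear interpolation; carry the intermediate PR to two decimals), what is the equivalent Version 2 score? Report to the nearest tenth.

27.4

PR of 23.3 on Version 1: 25.3 + (23.3 − 22)/(24 − 22) × (41.1 − 25.3) = 35.57
On Version 2, PR 35.57 falls between score 27 (PR 33.2) and 29 (PR 44.0).
Interpolate: 27 + (35.57 − 33.2)/(44.0 − 33.2) × (29 − 27) = 27.4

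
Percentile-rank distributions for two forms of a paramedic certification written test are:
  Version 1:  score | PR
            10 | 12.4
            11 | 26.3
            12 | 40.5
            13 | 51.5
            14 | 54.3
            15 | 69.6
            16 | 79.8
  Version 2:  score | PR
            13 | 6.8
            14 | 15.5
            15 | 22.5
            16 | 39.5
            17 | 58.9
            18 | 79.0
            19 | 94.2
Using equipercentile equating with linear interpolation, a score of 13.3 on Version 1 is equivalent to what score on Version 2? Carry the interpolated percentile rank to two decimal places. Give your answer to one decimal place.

16.7

PR of 13.3 on Version 1: 51.5 + (13.3 − 13)/(14 − 13) × (54.3 − 51.5) = 52.34
On Version 2, PR 52.34 falls between score 16 (PR 39.5) and 17 (PR 58.9).
Interpolate: 16 + (52.34 − 39.5)/(58.9 − 39.5) × (17 − 16) = 16.7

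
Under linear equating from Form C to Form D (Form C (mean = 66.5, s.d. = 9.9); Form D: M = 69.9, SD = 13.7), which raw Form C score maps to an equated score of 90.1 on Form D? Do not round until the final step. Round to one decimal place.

Invert y = (SD_Y/SD_X)(x − M_X) + M_Y:
x = (SD_X/SD_Y)(y − M_Y) + M_X = (9.9/13.7)(90.1 − 69.9) + 66.5
x = 0.722628 × 20.200 + 66.5 = 81.1

81.1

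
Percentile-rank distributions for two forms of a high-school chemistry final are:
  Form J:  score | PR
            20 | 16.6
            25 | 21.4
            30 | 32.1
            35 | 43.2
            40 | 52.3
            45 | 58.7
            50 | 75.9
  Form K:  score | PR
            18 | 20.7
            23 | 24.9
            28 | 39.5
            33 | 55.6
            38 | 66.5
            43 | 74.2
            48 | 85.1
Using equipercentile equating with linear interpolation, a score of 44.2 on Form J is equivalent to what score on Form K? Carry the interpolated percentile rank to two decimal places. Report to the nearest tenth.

34.0

PR of 44.2 on Form J: 52.3 + (44.2 − 40)/(45 − 40) × (58.7 − 52.3) = 57.68
On Form K, PR 57.68 falls between score 33 (PR 55.6) and 38 (PR 66.5).
Interpolate: 33 + (57.68 − 55.6)/(66.5 − 55.6) × (38 − 33) = 34.0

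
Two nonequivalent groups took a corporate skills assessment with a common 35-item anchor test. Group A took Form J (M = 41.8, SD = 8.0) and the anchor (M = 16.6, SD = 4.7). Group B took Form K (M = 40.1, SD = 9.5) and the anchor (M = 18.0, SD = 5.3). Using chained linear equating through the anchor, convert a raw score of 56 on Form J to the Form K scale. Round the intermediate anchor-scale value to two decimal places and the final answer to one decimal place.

52.5

Form J → anchor (Group A): v = (4.7/8.0)(56 − 41.8) + 16.6 = 24.94
anchor → Form K (Group B): y = (9.5/5.3)(24.94 − 18.0) + 40.1 = 52.5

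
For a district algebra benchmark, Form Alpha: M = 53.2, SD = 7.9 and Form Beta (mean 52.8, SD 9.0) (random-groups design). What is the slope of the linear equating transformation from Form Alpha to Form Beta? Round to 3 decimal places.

1.139

A = SD_Y / SD_X = 9.0 / 7.9 = 1.139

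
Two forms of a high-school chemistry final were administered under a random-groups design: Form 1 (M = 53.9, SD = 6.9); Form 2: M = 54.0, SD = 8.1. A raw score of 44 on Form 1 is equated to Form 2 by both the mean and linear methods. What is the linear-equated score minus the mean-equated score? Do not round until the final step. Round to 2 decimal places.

-1.72

Mean-equated: 44 + (54.0 − 53.9) = 44.10
Linear-equated: (8.1/6.9)(44 − 53.9) + 54.0 = 42.378
Difference = 42.378 − 44.10 = -1.72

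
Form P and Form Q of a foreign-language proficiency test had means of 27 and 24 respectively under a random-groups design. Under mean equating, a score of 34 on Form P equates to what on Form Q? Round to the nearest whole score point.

31

Mean equating: y = x + (M_Y − M_X) = 34 + (24 − 27) = 31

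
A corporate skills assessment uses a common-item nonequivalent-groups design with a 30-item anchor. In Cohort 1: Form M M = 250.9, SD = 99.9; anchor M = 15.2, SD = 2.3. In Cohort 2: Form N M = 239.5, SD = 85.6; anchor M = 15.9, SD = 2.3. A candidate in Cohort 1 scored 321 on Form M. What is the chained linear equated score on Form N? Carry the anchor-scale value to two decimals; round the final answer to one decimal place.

Form M → anchor (Cohort 1): v = (2.3/99.9)(321 − 250.9) + 15.2 = 16.81
anchor → Form N (Cohort 2): y = (85.6/2.3)(16.81 − 15.9) + 239.5 = 273.4

273.4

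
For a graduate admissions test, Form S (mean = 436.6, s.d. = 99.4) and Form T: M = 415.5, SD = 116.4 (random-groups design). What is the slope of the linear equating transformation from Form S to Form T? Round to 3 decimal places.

A = SD_Y / SD_X = 116.4 / 99.4 = 1.171

1.171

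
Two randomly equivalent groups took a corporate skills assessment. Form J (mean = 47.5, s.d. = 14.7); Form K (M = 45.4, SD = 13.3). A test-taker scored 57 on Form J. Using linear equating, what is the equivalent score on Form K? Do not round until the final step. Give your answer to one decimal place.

Linear equating: y = (SD_Y/SD_X)(x − M_X) + M_Y
y = (13.3/14.7)(57 − 47.5) + 45.4
y = 0.904762 × 9.5 + 45.4 = 8.5952 + 45.4 = 54.0

54.0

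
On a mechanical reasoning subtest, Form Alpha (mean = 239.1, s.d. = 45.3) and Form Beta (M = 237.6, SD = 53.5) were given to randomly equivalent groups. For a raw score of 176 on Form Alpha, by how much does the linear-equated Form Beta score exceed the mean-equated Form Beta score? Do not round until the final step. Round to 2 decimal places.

-11.42

Mean-equated: 176 + (237.6 − 239.1) = 174.50
Linear-equated: (53.5/45.3)(176 − 239.1) + 237.6 = 163.078
Difference = 163.078 − 174.50 = -11.42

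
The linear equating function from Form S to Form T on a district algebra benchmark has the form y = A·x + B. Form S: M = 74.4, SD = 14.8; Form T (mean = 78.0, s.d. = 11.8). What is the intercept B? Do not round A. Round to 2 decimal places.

18.68

A = SD_Y / SD_X = 11.8 / 14.8 = 0.797297
B = M_Y − A·M_X = 78.0 − 0.797297 × 74.4 = 18.68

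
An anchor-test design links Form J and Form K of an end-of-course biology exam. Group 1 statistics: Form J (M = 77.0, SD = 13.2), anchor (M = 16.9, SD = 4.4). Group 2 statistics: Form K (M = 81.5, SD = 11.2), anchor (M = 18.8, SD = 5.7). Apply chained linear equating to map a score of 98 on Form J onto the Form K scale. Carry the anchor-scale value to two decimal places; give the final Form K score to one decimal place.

Form J → anchor (Group 1): v = (4.4/13.2)(98 − 77.0) + 16.9 = 23.90
anchor → Form K (Group 2): y = (11.2/5.7)(23.90 − 18.8) + 81.5 = 91.5

91.5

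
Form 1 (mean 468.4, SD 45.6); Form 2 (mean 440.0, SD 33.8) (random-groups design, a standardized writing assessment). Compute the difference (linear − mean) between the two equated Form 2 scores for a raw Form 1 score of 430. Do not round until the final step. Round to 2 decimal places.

Mean-equated: 430 + (440.0 − 468.4) = 401.60
Linear-equated: (33.8/45.6)(430 − 468.4) + 440.0 = 411.537
Difference = 411.537 − 401.60 = 9.94

9.94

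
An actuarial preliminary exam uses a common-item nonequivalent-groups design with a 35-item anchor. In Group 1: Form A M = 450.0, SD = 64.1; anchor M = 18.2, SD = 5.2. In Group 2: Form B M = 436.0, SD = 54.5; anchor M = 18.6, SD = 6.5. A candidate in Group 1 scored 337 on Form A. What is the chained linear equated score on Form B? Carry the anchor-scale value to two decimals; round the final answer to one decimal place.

355.8

Form A → anchor (Group 1): v = (5.2/64.1)(337 − 450.0) + 18.2 = 9.03
anchor → Form B (Group 2): y = (54.5/6.5)(9.03 − 18.6) + 436.0 = 355.8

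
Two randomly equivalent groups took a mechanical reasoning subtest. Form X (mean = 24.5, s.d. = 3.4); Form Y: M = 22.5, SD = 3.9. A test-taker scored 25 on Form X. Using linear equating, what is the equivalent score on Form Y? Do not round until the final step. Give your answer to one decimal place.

23.1

Linear equating: y = (SD_Y/SD_X)(x − M_X) + M_Y
y = (3.9/3.4)(25 − 24.5) + 22.5
y = 1.147059 × 0.5 + 22.5 = 0.5735 + 22.5 = 23.1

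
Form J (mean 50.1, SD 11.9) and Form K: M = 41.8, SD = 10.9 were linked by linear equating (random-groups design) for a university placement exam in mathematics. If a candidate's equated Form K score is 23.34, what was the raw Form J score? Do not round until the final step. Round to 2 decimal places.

Invert y = (SD_Y/SD_X)(x − M_X) + M_Y:
x = (SD_X/SD_Y)(y − M_Y) + M_X = (11.9/10.9)(23.34 − 41.8) + 50.1
x = 1.091743 × -18.460 + 50.1 = 29.95

29.95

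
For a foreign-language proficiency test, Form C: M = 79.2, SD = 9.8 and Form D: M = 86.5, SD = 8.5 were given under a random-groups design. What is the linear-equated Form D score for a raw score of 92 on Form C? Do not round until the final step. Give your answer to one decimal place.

97.6

Linear equating: y = (SD_Y/SD_X)(x − M_X) + M_Y
y = (8.5/9.8)(92 − 79.2) + 86.5
y = 0.867347 × 12.8 + 86.5 = 11.1020 + 86.5 = 97.6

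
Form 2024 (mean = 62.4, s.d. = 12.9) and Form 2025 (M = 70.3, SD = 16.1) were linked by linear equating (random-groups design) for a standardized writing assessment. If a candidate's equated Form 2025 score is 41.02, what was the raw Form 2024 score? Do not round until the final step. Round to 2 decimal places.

38.94

Invert y = (SD_Y/SD_X)(x − M_X) + M_Y:
x = (SD_X/SD_Y)(y − M_Y) + M_X = (12.9/16.1)(41.02 − 70.3) + 62.4
x = 0.801242 × -29.280 + 62.4 = 38.94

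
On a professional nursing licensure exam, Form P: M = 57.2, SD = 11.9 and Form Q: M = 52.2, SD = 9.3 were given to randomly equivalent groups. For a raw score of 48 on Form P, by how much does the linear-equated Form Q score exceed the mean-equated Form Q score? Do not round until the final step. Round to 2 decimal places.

Mean-equated: 48 + (52.2 − 57.2) = 43.00
Linear-equated: (9.3/11.9)(48 − 57.2) + 52.2 = 45.010
Difference = 45.010 − 43.00 = 2.01

2.01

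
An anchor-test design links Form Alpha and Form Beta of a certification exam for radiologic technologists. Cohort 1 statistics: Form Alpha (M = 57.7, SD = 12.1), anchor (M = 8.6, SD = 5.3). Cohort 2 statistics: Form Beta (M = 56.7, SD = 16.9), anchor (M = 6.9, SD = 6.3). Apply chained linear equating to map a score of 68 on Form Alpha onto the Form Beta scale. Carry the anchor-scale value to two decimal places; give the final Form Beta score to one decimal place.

Form Alpha → anchor (Cohort 1): v = (5.3/12.1)(68 − 57.7) + 8.6 = 13.11
anchor → Form Beta (Cohort 2): y = (16.9/6.3)(13.11 − 6.9) + 56.7 = 73.4

73.4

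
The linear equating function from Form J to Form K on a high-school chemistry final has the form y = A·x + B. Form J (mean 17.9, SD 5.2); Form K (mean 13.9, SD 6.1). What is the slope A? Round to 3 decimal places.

1.173

A = SD_Y / SD_X = 6.1 / 5.2 = 1.173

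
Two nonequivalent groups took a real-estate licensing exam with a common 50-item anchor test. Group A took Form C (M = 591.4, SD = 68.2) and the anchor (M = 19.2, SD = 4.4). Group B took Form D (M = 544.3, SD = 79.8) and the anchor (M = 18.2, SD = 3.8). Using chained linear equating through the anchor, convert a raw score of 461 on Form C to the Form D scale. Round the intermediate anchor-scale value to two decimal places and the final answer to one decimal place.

Form C → anchor (Group A): v = (4.4/68.2)(461 − 591.4) + 19.2 = 10.79
anchor → Form D (Group B): y = (79.8/3.8)(10.79 − 18.2) + 544.3 = 388.7

388.7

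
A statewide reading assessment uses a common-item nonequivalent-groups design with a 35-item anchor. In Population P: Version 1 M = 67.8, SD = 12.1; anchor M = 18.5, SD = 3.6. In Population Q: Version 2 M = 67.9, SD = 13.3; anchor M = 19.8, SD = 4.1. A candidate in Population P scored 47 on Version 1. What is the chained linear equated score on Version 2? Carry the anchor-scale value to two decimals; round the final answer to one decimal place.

Version 1 → anchor (Population P): v = (3.6/12.1)(47 − 67.8) + 18.5 = 12.31
anchor → Version 2 (Population Q): y = (13.3/4.1)(12.31 − 19.8) + 67.9 = 43.6

43.6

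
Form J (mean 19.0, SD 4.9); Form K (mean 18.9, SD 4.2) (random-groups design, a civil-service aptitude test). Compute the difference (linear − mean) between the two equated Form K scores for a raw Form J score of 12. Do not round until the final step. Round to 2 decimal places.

1.00

Mean-equated: 12 + (18.9 − 19.0) = 11.90
Linear-equated: (4.2/4.9)(12 − 19.0) + 18.9 = 12.900
Difference = 12.900 − 11.90 = 1.00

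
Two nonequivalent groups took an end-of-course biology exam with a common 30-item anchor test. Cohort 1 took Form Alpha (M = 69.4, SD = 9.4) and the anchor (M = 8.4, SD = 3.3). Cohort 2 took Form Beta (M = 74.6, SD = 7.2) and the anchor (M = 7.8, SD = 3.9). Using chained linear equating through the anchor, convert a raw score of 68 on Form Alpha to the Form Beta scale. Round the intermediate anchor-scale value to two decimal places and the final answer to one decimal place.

Form Alpha → anchor (Cohort 1): v = (3.3/9.4)(68 − 69.4) + 8.4 = 7.91
anchor → Form Beta (Cohort 2): y = (7.2/3.9)(7.91 − 7.8) + 74.6 = 74.8

74.8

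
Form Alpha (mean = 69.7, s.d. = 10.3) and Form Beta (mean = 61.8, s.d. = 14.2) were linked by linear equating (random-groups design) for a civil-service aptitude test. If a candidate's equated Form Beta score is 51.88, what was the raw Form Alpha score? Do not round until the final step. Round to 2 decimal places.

62.50

Invert y = (SD_Y/SD_X)(x − M_X) + M_Y:
x = (SD_X/SD_Y)(y − M_Y) + M_X = (10.3/14.2)(51.88 − 61.8) + 69.7
x = 0.725352 × -9.920 + 69.7 = 62.50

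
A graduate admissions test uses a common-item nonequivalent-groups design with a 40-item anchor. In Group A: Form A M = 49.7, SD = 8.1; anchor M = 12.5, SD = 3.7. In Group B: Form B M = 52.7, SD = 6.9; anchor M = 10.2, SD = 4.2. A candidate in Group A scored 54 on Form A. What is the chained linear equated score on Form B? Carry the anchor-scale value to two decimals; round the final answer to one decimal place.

59.7

Form A → anchor (Group A): v = (3.7/8.1)(54 − 49.7) + 12.5 = 14.46
anchor → Form B (Group B): y = (6.9/4.2)(14.46 − 10.2) + 52.7 = 59.7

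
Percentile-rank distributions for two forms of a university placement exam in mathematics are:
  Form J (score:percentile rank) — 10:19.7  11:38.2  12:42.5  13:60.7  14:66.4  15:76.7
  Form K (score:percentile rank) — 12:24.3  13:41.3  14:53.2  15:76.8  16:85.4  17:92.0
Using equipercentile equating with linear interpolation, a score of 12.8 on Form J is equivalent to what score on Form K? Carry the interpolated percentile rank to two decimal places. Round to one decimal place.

14.2

PR of 12.8 on Form J: 42.5 + (12.8 − 12)/(13 − 12) × (60.7 − 42.5) = 57.06
On Form K, PR 57.06 falls between score 14 (PR 53.2) and 15 (PR 76.8).
Interpolate: 14 + (57.06 − 53.2)/(76.8 − 53.2) × (15 − 14) = 14.2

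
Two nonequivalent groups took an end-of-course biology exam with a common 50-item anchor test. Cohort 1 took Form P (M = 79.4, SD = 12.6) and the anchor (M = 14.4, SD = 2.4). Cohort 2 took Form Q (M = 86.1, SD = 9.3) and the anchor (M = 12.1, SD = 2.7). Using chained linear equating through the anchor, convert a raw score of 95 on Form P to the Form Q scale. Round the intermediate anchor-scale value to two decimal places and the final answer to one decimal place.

104.3

Form P → anchor (Cohort 1): v = (2.4/12.6)(95 − 79.4) + 14.4 = 17.37
anchor → Form Q (Cohort 2): y = (9.3/2.7)(17.37 − 12.1) + 86.1 = 104.3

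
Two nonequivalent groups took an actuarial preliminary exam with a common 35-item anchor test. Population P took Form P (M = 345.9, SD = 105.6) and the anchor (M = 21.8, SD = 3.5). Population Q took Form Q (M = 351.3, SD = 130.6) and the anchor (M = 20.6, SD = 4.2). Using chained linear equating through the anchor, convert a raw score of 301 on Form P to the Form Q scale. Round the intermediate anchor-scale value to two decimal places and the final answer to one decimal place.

342.3

Form P → anchor (Population P): v = (3.5/105.6)(301 − 345.9) + 21.8 = 20.31
anchor → Form Q (Population Q): y = (130.6/4.2)(20.31 − 20.6) + 351.3 = 342.3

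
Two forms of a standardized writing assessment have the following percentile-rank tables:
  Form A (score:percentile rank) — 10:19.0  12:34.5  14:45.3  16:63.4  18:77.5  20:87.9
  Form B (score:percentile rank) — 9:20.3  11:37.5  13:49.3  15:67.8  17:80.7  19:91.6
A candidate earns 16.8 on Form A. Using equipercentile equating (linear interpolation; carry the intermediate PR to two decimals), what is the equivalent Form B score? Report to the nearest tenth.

15.2

PR of 16.8 on Form A: 63.4 + (16.8 − 16)/(18 − 16) × (77.5 − 63.4) = 69.04
On Form B, PR 69.04 falls between score 15 (PR 67.8) and 17 (PR 80.7).
Interpolate: 15 + (69.04 − 67.8)/(80.7 − 67.8) × (17 − 15) = 15.2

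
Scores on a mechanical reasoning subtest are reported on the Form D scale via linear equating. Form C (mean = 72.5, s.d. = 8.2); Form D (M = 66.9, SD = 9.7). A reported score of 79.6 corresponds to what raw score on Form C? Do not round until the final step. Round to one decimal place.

Invert y = (SD_Y/SD_X)(x − M_X) + M_Y:
x = (SD_X/SD_Y)(y − M_Y) + M_X = (8.2/9.7)(79.6 − 66.9) + 72.5
x = 0.845361 × 12.700 + 72.5 = 83.2

83.2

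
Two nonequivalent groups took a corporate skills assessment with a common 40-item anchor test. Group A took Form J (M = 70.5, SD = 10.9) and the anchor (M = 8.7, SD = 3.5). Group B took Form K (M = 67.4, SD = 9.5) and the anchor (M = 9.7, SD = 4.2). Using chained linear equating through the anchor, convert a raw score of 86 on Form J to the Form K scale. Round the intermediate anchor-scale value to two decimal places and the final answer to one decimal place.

Form J → anchor (Group A): v = (3.5/10.9)(86 − 70.5) + 8.7 = 13.68
anchor → Form K (Group B): y = (9.5/4.2)(13.68 − 9.7) + 67.4 = 76.4

76.4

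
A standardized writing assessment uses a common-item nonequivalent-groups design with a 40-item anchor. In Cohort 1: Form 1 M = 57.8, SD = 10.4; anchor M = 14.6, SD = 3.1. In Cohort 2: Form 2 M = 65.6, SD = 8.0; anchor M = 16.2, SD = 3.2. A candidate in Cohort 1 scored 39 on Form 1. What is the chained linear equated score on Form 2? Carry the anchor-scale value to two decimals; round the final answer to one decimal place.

Form 1 → anchor (Cohort 1): v = (3.1/10.4)(39 − 57.8) + 14.6 = 9.00
anchor → Form 2 (Cohort 2): y = (8.0/3.2)(9.00 − 16.2) + 65.6 = 47.6

47.6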